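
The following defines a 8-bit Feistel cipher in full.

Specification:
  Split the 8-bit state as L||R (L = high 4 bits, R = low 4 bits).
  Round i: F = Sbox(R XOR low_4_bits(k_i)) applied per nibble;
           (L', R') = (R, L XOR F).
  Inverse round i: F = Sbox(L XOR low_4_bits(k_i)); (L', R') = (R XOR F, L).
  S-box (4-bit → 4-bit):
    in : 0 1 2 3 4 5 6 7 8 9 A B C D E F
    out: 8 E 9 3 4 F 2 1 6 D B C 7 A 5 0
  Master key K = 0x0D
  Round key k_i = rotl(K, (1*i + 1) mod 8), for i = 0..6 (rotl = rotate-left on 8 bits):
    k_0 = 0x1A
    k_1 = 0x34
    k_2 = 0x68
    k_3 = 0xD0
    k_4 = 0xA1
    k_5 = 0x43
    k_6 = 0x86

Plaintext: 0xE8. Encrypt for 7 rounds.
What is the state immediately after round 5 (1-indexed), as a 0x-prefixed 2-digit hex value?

0xF1

s_0 = plaintext = 0xE8
s_1 = Round(s_0, k_0) = 0x87
s_2 = Round(s_1, k_1) = 0x7B
s_3 = Round(s_2, k_2) = 0xB4
s_4 = Round(s_3, k_3) = 0x4F
s_5 = Round(s_4, k_4) = 0xF1
s_6 = Round(s_5, k_5) = 0x16
s_7 = Round(s_6, k_6) = 0x69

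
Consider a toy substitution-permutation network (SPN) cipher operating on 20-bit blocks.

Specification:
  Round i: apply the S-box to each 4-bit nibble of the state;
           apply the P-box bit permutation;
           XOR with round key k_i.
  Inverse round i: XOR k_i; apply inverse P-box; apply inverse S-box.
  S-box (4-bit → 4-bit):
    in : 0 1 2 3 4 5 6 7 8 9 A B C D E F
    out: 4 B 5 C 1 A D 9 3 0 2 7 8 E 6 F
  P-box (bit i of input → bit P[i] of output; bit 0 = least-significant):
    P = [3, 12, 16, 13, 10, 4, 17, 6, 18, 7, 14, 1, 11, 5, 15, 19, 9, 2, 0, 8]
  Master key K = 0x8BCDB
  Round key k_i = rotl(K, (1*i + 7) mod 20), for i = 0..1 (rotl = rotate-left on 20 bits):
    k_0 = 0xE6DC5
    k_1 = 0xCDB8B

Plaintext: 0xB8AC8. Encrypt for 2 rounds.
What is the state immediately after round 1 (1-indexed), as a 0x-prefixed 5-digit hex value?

s_0 = plaintext = 0xB8AC8
s_1 = Round(s_0, k_0) = 0xE7728
s_2 = Round(s_1, k_1) = 0x2C784

0xE7728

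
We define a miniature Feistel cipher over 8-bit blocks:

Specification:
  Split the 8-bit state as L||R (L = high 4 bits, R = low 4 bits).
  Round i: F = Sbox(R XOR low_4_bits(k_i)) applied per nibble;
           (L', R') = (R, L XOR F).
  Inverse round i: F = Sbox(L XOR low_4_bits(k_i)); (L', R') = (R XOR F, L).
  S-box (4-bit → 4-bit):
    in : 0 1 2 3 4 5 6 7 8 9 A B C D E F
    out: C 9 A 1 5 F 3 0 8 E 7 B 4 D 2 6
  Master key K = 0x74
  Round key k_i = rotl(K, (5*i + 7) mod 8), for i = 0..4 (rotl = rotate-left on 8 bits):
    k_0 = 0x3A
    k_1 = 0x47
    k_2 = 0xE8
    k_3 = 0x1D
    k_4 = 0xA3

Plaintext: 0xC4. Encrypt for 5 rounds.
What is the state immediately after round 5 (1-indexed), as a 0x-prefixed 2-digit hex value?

0x44

s_0 = plaintext = 0xC4
s_1 = Round(s_0, k_0) = 0x4E
s_2 = Round(s_1, k_1) = 0xEA
s_3 = Round(s_2, k_2) = 0xA4
s_4 = Round(s_3, k_3) = 0x44
s_5 = Round(s_4, k_4) = 0x44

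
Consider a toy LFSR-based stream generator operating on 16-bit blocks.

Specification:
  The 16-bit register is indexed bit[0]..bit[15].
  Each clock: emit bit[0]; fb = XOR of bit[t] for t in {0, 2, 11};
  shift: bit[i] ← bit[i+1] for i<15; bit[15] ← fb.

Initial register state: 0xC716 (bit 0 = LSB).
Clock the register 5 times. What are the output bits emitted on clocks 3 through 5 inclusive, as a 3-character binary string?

reg_0 = 0xC716
clock 1: out=0, reg = 0xE38B
clock 2: out=1, reg = 0xF1C5
clock 3: out=1, reg = 0x78E2
clock 4: out=0, reg = 0xBC71
clock 5: out=1, reg = 0x5E38

101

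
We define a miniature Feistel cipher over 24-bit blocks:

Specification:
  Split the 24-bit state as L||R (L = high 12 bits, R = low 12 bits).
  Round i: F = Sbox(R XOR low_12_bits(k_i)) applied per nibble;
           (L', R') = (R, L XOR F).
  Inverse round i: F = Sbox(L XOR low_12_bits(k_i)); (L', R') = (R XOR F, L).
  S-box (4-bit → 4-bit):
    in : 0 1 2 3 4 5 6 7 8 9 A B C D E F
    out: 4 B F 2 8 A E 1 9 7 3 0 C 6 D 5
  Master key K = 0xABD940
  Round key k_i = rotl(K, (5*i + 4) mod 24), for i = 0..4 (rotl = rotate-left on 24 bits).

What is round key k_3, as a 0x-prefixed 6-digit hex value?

K = 0xABD940
k_0 = rotl(K, (5*0+4) mod 24) = rotl(K, 4) = 0xBD940A
k_1 = rotl(K, (5*1+4) mod 24) = rotl(K, 9) = 0xB28157
k_2 = rotl(K, (5*2+4) mod 24) = rotl(K, 14) = 0x502AF6
k_3 = rotl(K, (5*3+4) mod 24) = rotl(K, 19) = 0x055ECA

0x055ECA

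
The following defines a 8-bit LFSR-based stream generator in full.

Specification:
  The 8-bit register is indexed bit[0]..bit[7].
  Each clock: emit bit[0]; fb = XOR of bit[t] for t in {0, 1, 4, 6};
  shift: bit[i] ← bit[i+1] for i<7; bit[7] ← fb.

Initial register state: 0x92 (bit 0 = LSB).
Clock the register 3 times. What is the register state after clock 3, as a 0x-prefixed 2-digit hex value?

reg_0 = 0x92
clock 1: out=0, reg = 0x49
clock 2: out=1, reg = 0x24
clock 3: out=0, reg = 0x12

0x12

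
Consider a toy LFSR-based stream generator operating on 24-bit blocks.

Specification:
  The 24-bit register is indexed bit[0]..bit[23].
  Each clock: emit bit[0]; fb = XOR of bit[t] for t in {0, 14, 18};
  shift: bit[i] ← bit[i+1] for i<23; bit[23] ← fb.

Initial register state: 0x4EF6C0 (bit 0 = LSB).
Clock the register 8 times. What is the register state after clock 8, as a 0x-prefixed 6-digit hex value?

0xE84EF6

reg_0 = 0x4EF6C0
clock 1: out=0, reg = 0x277B60
clock 2: out=0, reg = 0x13BDB0
clock 3: out=0, reg = 0x09DED8
clock 4: out=0, reg = 0x84EF6C
clock 5: out=0, reg = 0x4277B6
clock 6: out=0, reg = 0xA13BDB
clock 7: out=1, reg = 0xD09DED
clock 8: out=1, reg = 0xE84EF6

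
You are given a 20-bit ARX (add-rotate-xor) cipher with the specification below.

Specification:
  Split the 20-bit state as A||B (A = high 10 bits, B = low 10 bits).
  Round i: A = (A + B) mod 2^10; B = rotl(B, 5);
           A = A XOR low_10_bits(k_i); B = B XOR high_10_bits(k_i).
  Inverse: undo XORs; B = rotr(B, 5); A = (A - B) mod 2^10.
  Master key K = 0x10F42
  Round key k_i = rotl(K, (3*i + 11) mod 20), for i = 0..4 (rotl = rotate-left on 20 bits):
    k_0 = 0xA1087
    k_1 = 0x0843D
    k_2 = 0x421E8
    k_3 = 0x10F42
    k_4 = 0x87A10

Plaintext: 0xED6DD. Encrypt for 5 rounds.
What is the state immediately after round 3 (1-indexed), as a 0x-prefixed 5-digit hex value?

0x0281B

s_0 = plaintext = 0xED6DD
s_1 = Round(s_0, k_0) = 0x85532
s_2 = Round(s_1, k_1) = 0xDEA68
s_3 = Round(s_2, k_2) = 0x0281B
s_4 = Round(s_3, k_3) = 0xD9F23
s_5 = Round(s_4, k_4) = 0x26A67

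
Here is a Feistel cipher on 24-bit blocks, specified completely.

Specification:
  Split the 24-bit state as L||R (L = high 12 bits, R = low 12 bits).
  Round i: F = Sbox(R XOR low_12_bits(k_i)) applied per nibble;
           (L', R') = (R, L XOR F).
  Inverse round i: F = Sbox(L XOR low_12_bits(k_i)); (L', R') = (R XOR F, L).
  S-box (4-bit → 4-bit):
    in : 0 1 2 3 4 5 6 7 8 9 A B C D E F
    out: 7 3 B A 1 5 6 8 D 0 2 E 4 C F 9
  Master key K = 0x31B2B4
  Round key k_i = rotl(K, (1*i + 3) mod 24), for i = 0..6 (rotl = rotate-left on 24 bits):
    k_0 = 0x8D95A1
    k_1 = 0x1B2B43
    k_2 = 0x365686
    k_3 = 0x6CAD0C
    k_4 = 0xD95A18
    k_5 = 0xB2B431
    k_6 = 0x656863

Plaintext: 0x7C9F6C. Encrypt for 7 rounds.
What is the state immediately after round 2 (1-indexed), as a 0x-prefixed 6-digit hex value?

0x58502A

s_0 = plaintext = 0x7C9F6C
s_1 = Round(s_0, k_0) = 0xF6C585
s_2 = Round(s_1, k_1) = 0x58502A
s_3 = Round(s_2, k_2) = 0x02A3A1
s_4 = Round(s_3, k_3) = 0x3A1F06
s_5 = Round(s_4, k_4) = 0xF0669E
s_6 = Round(s_5, k_5) = 0x69E42F
s_7 = Round(s_6, k_6) = 0x42F28A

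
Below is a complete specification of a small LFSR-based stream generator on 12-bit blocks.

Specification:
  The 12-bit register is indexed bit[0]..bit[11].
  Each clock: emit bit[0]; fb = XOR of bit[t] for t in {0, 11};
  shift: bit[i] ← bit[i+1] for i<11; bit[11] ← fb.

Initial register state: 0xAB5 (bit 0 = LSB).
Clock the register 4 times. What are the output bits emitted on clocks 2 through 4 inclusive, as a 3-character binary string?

010

reg_0 = 0xAB5
clock 1: out=1, reg = 0x55A
clock 2: out=0, reg = 0x2AD
clock 3: out=1, reg = 0x956
clock 4: out=0, reg = 0xCAB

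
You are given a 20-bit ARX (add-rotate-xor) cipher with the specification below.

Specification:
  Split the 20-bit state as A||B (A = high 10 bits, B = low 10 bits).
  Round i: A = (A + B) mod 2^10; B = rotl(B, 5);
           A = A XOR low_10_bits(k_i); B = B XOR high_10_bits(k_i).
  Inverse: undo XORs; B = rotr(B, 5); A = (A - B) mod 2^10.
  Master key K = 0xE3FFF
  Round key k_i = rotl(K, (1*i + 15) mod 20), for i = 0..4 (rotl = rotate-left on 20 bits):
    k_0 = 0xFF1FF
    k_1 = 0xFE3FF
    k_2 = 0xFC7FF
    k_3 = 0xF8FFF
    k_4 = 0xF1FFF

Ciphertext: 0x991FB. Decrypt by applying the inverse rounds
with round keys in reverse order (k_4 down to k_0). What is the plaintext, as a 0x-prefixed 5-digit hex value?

0x20E2A

s_0 = ciphertext = 0x991FB
s_1 = InvRound(s_0, k_4) = 0x82B91
s_2 = InvRound(s_1, k_3) = 0xECA43
s_3 = InvRound(s_2, k_2) = 0x8024D
s_4 = InvRound(s_3, k_1) = 0xD4AAD
s_5 = InvRound(s_4, k_0) = 0x20E2A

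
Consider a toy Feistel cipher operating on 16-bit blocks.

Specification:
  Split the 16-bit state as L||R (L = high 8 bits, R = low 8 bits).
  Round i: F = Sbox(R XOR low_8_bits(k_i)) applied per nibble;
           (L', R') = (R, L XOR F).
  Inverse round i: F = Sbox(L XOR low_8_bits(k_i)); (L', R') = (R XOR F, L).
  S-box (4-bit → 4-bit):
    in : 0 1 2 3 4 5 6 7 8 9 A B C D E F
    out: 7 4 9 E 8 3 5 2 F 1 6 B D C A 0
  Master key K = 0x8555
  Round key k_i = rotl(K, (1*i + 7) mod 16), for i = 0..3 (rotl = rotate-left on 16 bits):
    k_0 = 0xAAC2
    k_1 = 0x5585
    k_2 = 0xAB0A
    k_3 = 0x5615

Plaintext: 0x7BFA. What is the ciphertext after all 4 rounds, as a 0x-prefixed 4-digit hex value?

s_0 = plaintext = 0x7BFA
s_1 = Round(s_0, k_0) = 0xFA94
s_2 = Round(s_1, k_1) = 0x94BE
s_3 = Round(s_2, k_2) = 0xBE2C
s_4 = Round(s_3, k_3) = 0x2C5F

0x2C5F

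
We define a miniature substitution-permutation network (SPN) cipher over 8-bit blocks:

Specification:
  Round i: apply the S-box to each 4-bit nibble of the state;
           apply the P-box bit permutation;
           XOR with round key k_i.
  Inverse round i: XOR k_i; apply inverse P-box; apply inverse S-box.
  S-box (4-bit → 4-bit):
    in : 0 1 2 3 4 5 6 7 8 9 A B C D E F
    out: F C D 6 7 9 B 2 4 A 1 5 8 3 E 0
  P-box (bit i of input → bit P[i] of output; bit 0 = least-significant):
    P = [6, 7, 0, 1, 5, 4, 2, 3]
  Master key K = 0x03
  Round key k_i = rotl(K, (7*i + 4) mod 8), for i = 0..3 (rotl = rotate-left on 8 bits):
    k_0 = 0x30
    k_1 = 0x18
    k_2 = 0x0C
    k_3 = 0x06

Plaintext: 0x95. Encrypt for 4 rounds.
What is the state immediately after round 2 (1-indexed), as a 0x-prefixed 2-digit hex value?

s_0 = plaintext = 0x95
s_1 = Round(s_0, k_0) = 0x6A
s_2 = Round(s_1, k_1) = 0x60
s_3 = Round(s_2, k_2) = 0xF7
s_4 = Round(s_3, k_3) = 0x86

0x60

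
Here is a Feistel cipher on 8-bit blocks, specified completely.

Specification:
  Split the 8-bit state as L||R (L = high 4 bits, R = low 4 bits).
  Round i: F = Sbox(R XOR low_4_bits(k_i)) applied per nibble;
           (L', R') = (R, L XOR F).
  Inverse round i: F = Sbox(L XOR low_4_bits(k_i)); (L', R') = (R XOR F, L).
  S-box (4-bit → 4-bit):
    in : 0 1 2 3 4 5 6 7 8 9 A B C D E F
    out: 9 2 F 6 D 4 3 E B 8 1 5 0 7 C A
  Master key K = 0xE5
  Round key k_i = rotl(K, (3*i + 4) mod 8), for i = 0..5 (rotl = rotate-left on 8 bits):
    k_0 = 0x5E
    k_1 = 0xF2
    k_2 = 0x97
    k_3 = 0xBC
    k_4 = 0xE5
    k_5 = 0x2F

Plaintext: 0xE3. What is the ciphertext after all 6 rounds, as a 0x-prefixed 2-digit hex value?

0xCE

s_0 = plaintext = 0xE3
s_1 = Round(s_0, k_0) = 0x39
s_2 = Round(s_1, k_1) = 0x96
s_3 = Round(s_2, k_2) = 0x6B
s_4 = Round(s_3, k_3) = 0xB8
s_5 = Round(s_4, k_4) = 0x8C
s_6 = Round(s_5, k_5) = 0xCE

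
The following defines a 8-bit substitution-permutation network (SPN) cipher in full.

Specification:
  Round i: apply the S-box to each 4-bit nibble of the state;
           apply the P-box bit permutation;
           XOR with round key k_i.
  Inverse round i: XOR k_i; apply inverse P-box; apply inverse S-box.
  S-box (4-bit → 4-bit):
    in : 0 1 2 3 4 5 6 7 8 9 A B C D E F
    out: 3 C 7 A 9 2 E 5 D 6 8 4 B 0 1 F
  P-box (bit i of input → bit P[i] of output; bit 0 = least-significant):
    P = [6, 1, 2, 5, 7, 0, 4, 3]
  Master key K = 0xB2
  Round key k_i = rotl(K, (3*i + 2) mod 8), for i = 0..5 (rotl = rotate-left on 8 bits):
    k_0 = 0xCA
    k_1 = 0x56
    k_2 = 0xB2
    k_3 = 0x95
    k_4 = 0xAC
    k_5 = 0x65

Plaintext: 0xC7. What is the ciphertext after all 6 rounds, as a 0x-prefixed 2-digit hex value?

0x68

s_0 = plaintext = 0xC7
s_1 = Round(s_0, k_0) = 0x07
s_2 = Round(s_1, k_1) = 0x93
s_3 = Round(s_2, k_2) = 0x81
s_4 = Round(s_3, k_3) = 0x29
s_5 = Round(s_4, k_4) = 0x3B
s_6 = Round(s_5, k_5) = 0x68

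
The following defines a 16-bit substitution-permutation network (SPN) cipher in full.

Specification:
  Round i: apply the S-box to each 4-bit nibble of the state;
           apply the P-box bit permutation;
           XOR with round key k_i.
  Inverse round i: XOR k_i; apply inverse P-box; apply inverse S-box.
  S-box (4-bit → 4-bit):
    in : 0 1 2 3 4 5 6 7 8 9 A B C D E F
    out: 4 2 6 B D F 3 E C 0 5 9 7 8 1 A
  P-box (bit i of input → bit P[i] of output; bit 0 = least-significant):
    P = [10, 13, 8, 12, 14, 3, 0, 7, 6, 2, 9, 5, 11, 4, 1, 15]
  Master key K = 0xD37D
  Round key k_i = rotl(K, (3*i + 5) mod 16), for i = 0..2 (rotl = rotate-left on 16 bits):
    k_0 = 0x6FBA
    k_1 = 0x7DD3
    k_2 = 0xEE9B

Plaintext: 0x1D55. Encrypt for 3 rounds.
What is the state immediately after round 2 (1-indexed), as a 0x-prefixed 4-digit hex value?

s_0 = plaintext = 0x1D55
s_1 = Round(s_0, k_0) = 0x1A03
s_2 = Round(s_1, k_1) = 0x4B82
s_3 = Round(s_2, k_2) = 0x4778

0x4B82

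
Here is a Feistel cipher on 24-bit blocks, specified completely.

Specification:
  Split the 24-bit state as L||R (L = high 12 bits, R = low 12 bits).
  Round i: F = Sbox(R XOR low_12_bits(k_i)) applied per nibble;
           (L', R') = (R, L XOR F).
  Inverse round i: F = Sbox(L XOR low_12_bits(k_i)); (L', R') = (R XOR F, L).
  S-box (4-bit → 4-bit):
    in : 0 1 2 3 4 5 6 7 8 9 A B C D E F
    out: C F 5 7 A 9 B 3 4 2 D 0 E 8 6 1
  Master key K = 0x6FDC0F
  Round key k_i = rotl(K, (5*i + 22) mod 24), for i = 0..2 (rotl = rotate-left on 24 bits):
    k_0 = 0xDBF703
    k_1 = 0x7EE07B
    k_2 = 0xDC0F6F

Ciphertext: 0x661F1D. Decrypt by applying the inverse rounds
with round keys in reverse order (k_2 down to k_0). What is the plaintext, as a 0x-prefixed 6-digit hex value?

s_0 = ciphertext = 0x661F1D
s_1 = InvRound(s_0, k_2) = 0xDDB661
s_2 = InvRound(s_1, k_1) = 0xEBDDDB
s_3 = InvRound(s_2, k_0) = 0xFDDEBD

0xFDDEBD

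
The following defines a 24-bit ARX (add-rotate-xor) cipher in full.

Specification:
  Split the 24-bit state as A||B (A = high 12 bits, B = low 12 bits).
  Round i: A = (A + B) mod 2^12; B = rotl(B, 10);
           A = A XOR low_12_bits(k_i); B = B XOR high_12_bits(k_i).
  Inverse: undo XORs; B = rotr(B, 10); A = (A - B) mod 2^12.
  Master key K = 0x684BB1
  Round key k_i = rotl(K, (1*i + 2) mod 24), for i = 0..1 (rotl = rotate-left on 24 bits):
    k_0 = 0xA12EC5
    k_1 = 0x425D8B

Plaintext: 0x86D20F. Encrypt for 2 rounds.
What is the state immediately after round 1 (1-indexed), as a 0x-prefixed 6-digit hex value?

0x4B9691

s_0 = plaintext = 0x86D20F
s_1 = Round(s_0, k_0) = 0x4B9691
s_2 = Round(s_1, k_1) = 0x6C1181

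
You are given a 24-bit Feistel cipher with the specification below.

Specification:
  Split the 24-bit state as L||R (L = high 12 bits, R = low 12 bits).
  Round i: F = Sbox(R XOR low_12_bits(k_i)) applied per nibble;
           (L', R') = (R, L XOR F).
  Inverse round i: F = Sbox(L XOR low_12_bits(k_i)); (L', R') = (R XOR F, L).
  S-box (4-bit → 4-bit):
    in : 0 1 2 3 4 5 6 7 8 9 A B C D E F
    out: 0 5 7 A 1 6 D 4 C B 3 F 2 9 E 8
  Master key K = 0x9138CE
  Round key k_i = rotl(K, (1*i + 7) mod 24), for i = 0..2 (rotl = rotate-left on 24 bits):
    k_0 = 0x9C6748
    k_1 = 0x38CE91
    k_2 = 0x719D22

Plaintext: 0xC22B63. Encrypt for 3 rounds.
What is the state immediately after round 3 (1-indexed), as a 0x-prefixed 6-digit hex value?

0xB41387

s_0 = plaintext = 0xC22B63
s_1 = Round(s_0, k_0) = 0xB63E5D
s_2 = Round(s_1, k_1) = 0xE5DB41
s_3 = Round(s_2, k_2) = 0xB41387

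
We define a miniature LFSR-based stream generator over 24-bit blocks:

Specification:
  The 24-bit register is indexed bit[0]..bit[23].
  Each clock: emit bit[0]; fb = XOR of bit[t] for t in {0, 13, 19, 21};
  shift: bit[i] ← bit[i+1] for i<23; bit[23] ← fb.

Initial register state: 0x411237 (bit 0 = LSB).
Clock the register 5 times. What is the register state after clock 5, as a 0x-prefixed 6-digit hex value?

reg_0 = 0x411237
clock 1: out=1, reg = 0xA0891B
clock 2: out=1, reg = 0x50448D
clock 3: out=1, reg = 0xA82246
clock 4: out=0, reg = 0xD41123
clock 5: out=1, reg = 0xEA0891

0xEA0891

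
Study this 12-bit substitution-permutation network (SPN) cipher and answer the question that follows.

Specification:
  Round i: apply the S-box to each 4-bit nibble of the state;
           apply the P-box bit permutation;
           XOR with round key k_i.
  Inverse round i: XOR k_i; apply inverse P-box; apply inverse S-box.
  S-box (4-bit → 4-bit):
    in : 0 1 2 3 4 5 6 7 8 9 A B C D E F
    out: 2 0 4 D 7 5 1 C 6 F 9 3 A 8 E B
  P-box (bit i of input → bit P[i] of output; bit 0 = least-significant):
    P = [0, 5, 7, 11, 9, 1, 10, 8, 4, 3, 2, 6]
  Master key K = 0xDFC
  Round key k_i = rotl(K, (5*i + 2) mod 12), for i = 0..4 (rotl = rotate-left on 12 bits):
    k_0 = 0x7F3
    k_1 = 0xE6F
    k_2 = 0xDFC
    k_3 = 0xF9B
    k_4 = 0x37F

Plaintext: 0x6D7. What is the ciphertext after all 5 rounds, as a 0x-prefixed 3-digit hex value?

s_0 = plaintext = 0x6D7
s_1 = Round(s_0, k_0) = 0xE63
s_2 = Round(s_1, k_1) = 0x4A2
s_3 = Round(s_2, k_2) = 0xE60
s_4 = Round(s_3, k_3) = 0xDF7
s_5 = Round(s_4, k_4) = 0x8BD

0x8BD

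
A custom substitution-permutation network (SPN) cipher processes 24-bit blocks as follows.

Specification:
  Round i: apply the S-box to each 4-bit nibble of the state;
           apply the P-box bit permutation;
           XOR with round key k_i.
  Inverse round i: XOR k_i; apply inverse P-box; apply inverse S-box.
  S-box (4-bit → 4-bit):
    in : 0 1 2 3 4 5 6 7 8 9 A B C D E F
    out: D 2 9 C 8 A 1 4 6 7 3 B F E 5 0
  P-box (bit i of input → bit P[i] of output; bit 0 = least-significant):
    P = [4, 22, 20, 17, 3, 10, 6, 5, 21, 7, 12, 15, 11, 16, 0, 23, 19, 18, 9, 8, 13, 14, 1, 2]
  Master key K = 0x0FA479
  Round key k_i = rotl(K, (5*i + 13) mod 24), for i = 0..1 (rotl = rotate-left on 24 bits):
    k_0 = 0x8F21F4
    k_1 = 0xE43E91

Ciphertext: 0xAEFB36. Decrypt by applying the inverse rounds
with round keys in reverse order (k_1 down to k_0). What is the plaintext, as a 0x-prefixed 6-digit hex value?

0x1A8858

s_0 = ciphertext = 0xAEFB36
s_1 = InvRound(s_0, k_1) = 0xD27555
s_2 = InvRound(s_1, k_0) = 0x1A8858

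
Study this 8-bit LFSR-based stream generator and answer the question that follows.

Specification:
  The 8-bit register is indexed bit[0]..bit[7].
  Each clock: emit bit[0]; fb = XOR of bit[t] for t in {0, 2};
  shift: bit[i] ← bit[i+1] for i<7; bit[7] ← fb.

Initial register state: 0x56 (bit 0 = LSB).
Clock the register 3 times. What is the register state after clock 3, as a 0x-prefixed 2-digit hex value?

reg_0 = 0x56
clock 1: out=0, reg = 0xAB
clock 2: out=1, reg = 0xD5
clock 3: out=1, reg = 0x6A

0x6A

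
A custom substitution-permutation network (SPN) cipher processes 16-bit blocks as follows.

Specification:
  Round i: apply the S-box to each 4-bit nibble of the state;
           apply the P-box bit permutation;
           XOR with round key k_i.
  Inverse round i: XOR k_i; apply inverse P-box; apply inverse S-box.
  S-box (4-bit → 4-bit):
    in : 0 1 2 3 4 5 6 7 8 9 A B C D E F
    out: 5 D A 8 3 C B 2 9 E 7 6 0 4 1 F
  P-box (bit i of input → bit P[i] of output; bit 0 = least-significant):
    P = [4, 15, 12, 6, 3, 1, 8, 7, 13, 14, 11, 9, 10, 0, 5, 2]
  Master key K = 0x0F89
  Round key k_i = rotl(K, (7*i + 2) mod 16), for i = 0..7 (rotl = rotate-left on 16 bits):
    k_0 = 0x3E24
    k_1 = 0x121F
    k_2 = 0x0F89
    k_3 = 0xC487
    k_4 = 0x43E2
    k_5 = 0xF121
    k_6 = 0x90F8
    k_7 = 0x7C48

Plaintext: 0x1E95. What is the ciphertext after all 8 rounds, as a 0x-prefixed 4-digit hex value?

s_0 = plaintext = 0x1E95
s_1 = Round(s_0, k_0) = 0x0BC2
s_2 = Round(s_1, k_1) = 0xDE7F
s_3 = Round(s_2, k_2) = 0xBFFB
s_4 = Round(s_3, k_3) = 0x3F2C
s_5 = Round(s_4, k_4) = 0x2964
s_6 = Round(s_5, k_5) = 0x3BBE
s_7 = Round(s_6, k_6) = 0xD9EE
s_8 = Round(s_7, k_7) = 0x3670

0x3670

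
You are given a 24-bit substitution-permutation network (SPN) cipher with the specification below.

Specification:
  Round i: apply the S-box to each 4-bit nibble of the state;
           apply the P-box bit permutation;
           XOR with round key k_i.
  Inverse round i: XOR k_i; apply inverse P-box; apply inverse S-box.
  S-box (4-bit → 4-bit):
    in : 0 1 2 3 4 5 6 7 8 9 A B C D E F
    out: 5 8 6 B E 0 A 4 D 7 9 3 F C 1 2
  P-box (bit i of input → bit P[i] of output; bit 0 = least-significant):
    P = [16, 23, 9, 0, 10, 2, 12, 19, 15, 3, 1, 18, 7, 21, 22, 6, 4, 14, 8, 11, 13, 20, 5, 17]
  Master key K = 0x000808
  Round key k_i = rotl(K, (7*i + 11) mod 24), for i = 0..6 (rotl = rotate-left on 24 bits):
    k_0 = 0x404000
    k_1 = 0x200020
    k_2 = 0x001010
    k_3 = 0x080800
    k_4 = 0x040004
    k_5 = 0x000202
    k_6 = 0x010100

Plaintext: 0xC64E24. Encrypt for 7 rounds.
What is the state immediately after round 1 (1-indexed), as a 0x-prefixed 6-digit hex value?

s_0 = plaintext = 0xC64E24
s_1 = Round(s_0, k_0) = 0xB2BA65
s_2 = Round(s_1, k_1) = 0x1CE1A4
s_3 = Round(s_2, k_2) = 0x8E5F81
s_4 = Round(s_3, k_3) = 0x023C39
s_5 = Round(s_4, k_4) = 0xA9E7EA
s_6 = Round(s_5, k_5) = 0x036791
s_7 = Round(s_6, k_6) = 0x217D77

0xB2BA65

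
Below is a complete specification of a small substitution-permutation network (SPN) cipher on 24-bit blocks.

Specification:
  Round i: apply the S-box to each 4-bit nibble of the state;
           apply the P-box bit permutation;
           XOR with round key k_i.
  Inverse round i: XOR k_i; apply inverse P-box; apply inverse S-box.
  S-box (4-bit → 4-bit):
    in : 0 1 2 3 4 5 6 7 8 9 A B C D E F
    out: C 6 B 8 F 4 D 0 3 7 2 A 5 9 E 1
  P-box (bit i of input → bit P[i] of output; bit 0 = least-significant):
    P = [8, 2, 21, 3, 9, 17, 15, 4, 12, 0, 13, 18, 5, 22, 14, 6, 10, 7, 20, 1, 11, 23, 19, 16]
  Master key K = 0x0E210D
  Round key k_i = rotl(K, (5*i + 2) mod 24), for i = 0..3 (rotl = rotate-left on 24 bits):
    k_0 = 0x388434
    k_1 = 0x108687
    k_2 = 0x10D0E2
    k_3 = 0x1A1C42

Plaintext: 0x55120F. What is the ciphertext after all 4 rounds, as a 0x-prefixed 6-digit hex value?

s_0 = plaintext = 0x55120F
s_1 = Round(s_0, k_0) = 0x645525
s_2 = Round(s_1, k_1) = 0x2BE815
s_3 = Round(s_2, k_2) = 0xF30821
s_4 = Round(s_3, k_3) = 0x384615

0x384615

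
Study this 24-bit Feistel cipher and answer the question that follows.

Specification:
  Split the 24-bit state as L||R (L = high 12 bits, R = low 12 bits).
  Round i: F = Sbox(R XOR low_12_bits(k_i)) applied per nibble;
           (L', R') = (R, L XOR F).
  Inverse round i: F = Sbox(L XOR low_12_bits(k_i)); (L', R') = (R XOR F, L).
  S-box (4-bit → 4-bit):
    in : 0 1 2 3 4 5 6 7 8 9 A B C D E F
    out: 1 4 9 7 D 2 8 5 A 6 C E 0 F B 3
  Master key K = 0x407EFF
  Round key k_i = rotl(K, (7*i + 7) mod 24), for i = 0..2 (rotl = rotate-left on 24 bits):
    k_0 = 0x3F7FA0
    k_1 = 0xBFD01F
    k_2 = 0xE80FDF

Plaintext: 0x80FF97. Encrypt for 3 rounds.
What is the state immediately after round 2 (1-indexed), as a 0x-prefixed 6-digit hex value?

0x97A915

s_0 = plaintext = 0x80FF97
s_1 = Round(s_0, k_0) = 0xF9797A
s_2 = Round(s_1, k_1) = 0x97A915
s_3 = Round(s_2, k_2) = 0x915176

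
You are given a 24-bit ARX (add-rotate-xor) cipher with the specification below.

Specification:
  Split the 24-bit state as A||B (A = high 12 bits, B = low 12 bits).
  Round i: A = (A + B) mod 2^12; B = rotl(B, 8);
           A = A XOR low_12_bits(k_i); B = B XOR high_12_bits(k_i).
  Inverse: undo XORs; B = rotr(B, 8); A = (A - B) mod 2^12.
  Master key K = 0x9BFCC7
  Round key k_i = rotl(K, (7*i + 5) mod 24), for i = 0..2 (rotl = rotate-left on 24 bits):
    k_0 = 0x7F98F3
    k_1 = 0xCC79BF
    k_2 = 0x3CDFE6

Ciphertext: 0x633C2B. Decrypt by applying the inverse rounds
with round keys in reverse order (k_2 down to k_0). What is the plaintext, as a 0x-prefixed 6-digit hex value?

s_0 = ciphertext = 0x633C2B
s_1 = InvRound(s_0, k_2) = 0xB66E6F
s_2 = InvRound(s_1, k_1) = 0x857A82
s_3 = InvRound(s_2, k_0) = 0x8E77BD

0x8E77BD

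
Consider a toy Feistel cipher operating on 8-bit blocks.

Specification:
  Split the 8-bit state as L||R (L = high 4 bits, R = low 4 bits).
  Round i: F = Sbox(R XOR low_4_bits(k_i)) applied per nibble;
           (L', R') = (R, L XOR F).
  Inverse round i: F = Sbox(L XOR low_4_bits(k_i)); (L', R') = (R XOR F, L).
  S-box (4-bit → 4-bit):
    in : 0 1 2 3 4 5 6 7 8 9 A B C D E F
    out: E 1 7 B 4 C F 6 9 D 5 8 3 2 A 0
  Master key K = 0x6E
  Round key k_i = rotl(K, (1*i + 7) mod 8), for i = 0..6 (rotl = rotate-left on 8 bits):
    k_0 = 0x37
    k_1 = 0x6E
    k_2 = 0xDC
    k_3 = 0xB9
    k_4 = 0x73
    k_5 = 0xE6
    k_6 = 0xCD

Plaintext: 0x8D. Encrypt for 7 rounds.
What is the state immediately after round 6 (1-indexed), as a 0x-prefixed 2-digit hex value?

0xC2

s_0 = plaintext = 0x8D
s_1 = Round(s_0, k_0) = 0xDD
s_2 = Round(s_1, k_1) = 0xD6
s_3 = Round(s_2, k_2) = 0x68
s_4 = Round(s_3, k_3) = 0x87
s_5 = Round(s_4, k_4) = 0x7C
s_6 = Round(s_5, k_5) = 0xC2
s_7 = Round(s_6, k_6) = 0x2C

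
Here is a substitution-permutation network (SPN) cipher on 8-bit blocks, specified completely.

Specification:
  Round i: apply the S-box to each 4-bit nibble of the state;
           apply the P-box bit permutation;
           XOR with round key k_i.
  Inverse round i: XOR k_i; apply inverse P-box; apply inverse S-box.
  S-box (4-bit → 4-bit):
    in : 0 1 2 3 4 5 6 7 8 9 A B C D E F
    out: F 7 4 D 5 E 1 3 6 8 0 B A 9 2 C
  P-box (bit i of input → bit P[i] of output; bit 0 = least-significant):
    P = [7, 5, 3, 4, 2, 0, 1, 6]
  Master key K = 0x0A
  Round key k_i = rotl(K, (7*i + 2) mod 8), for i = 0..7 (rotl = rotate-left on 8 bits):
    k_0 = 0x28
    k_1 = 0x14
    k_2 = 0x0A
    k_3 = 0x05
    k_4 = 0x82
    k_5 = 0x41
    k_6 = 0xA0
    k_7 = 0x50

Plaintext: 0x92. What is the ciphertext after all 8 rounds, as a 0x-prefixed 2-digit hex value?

0x3C

s_0 = plaintext = 0x92
s_1 = Round(s_0, k_0) = 0x60
s_2 = Round(s_1, k_1) = 0xA8
s_3 = Round(s_2, k_2) = 0x22
s_4 = Round(s_3, k_3) = 0x0F
s_5 = Round(s_4, k_4) = 0xDD
s_6 = Round(s_5, k_5) = 0x95
s_7 = Round(s_6, k_6) = 0xD8
s_8 = Round(s_7, k_7) = 0x3C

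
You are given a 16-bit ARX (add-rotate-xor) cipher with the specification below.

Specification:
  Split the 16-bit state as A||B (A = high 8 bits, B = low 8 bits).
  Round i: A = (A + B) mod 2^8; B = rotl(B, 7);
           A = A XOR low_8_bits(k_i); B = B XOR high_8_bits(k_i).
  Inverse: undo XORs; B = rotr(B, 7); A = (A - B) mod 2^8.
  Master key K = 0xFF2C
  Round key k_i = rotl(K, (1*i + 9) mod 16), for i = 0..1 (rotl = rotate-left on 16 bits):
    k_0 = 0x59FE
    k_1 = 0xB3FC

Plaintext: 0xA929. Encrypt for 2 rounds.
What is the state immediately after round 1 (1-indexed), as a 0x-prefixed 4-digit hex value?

s_0 = plaintext = 0xA929
s_1 = Round(s_0, k_0) = 0x2CCD
s_2 = Round(s_1, k_1) = 0x0555

0x2CCD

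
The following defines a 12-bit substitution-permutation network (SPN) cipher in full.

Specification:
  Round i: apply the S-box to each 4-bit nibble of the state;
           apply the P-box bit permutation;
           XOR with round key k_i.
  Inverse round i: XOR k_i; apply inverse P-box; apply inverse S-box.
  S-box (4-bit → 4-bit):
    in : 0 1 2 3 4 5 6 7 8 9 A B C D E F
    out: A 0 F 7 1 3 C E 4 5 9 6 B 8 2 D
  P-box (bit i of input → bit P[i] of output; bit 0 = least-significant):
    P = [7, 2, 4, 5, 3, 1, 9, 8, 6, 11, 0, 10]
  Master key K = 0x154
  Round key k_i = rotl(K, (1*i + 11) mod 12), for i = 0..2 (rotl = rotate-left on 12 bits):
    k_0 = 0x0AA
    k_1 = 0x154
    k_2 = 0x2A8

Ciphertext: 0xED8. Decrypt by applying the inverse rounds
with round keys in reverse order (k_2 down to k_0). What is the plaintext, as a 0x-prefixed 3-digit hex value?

s_0 = ciphertext = 0xED8
s_1 = InvRound(s_0, k_2) = 0xC16
s_2 = InvRound(s_1, k_1) = 0xC01
s_3 = InvRound(s_2, k_0) = 0x75A

0x75A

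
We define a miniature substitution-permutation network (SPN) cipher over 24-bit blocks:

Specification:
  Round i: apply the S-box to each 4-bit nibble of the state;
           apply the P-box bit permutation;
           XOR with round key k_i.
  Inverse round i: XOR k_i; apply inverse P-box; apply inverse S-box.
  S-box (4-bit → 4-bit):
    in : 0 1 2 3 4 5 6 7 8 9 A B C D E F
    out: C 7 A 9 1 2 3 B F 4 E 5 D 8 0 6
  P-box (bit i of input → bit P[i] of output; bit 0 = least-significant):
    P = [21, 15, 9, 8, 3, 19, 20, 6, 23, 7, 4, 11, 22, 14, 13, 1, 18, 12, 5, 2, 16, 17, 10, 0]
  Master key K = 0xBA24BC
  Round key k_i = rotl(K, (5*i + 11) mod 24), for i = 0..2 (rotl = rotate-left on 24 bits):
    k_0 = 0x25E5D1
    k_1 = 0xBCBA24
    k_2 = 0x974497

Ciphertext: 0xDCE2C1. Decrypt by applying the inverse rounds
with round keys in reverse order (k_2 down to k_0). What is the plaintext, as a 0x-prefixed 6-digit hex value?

s_0 = ciphertext = 0xDCE2C1
s_1 = InvRound(s_0, k_2) = 0x1DC92F
s_2 = InvRound(s_1, k_1) = 0x35A44C
s_3 = InvRound(s_2, k_0) = 0xDD5FBD

0xDD5FBD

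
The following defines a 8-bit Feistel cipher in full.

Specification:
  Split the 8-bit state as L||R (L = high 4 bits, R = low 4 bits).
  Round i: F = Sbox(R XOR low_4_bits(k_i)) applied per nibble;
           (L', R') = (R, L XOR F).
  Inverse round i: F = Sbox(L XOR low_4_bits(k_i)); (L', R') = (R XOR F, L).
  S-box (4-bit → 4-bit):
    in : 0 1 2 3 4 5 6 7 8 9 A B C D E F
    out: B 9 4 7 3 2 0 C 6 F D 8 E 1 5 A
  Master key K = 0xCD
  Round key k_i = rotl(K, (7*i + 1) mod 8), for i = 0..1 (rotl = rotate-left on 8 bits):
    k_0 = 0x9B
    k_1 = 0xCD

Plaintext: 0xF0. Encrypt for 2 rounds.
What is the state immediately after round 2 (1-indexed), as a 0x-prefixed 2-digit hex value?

s_0 = plaintext = 0xF0
s_1 = Round(s_0, k_0) = 0x07
s_2 = Round(s_1, k_1) = 0x7D

0x7D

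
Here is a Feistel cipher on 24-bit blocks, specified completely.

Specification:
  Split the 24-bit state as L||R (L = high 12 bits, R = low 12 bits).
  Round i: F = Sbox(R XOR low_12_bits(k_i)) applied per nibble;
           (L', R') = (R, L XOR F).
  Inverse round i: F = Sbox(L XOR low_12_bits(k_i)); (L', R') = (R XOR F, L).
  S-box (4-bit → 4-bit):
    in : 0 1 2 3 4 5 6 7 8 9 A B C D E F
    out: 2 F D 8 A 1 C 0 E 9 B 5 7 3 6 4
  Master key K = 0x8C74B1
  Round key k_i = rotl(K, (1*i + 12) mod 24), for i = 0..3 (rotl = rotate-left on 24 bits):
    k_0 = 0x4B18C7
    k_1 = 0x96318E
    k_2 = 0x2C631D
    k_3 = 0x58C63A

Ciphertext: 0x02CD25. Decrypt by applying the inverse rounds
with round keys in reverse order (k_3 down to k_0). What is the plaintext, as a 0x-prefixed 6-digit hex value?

0xB846E7

s_0 = ciphertext = 0x02CD25
s_1 = InvRound(s_0, k_3) = 0x1D902C
s_2 = InvRound(s_1, k_2) = 0xD561D9
s_3 = InvRound(s_2, k_1) = 0x6E7D56
s_4 = InvRound(s_3, k_0) = 0xB846E7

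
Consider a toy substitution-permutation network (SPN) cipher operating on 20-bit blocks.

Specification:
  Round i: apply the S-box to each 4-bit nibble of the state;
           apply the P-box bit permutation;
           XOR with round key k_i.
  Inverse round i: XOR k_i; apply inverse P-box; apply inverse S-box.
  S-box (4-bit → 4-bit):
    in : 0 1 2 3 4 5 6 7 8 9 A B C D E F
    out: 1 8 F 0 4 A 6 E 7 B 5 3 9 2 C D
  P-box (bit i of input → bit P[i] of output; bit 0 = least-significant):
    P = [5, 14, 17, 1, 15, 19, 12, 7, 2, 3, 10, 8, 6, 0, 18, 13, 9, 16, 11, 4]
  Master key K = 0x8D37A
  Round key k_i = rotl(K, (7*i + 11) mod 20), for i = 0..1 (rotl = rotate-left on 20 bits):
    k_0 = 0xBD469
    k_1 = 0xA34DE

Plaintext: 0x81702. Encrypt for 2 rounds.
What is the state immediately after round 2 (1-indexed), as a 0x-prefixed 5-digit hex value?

0xB2ED2

s_0 = plaintext = 0x81702
s_1 = Round(s_0, k_0) = 0x83B43
s_2 = Round(s_1, k_1) = 0xB2ED2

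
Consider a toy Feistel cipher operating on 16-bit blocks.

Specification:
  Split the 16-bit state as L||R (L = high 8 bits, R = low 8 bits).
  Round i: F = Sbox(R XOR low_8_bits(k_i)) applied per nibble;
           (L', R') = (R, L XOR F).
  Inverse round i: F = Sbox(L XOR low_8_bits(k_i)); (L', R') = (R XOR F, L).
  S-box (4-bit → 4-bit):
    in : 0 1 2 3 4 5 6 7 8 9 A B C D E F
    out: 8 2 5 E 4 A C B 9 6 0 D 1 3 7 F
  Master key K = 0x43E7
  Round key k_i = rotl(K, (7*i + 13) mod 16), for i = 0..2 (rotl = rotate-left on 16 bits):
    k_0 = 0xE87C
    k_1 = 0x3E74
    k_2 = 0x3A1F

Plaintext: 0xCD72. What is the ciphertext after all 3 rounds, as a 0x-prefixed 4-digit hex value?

0x95DA

s_0 = plaintext = 0xCD72
s_1 = Round(s_0, k_0) = 0x724A
s_2 = Round(s_1, k_1) = 0x4A95
s_3 = Round(s_2, k_2) = 0x95DA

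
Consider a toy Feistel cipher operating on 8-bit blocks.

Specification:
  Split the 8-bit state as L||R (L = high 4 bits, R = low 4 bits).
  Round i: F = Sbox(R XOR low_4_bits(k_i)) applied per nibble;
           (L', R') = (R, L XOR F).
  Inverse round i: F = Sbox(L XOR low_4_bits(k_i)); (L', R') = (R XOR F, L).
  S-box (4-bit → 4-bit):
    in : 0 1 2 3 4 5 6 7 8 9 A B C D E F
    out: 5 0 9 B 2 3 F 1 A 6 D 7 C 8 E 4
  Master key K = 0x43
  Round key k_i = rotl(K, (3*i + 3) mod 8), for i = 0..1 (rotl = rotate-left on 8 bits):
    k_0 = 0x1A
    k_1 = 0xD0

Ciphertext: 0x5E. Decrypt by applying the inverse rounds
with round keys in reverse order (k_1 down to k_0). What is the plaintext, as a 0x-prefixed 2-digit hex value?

s_0 = ciphertext = 0x5E
s_1 = InvRound(s_0, k_1) = 0xD5
s_2 = InvRound(s_1, k_0) = 0x4D

0x4D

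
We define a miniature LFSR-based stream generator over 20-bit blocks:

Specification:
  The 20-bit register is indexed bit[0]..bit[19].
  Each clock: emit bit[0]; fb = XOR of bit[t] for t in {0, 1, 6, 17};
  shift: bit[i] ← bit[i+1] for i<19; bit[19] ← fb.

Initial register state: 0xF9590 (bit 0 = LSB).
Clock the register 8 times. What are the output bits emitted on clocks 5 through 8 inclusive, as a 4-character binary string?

reg_0 = 0xF9590
clock 1: out=0, reg = 0xFCAC8
clock 2: out=0, reg = 0x7E564
clock 3: out=0, reg = 0x3F2B2
clock 4: out=0, reg = 0x1F959
clock 5: out=1, reg = 0x0FCAC
clock 6: out=0, reg = 0x07E56
clock 7: out=0, reg = 0x03F2B
clock 8: out=1, reg = 0x01F95

1001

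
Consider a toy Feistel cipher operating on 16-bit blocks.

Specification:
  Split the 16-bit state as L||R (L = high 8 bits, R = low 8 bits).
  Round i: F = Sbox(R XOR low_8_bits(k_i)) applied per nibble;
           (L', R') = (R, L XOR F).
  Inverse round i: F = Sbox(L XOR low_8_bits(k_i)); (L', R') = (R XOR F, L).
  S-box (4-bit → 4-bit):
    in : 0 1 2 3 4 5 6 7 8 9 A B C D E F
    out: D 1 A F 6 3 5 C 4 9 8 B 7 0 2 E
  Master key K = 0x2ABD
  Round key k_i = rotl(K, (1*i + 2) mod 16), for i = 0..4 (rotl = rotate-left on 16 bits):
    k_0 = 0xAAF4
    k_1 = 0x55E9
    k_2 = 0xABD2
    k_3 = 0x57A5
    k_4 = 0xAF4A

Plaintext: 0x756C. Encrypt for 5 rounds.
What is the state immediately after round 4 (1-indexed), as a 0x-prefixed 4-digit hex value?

s_0 = plaintext = 0x756C
s_1 = Round(s_0, k_0) = 0x6CE1
s_2 = Round(s_1, k_1) = 0xE1B8
s_3 = Round(s_2, k_2) = 0xB8B9
s_4 = Round(s_3, k_3) = 0xB9AF
s_5 = Round(s_4, k_4) = 0xAF9A

0xB9AF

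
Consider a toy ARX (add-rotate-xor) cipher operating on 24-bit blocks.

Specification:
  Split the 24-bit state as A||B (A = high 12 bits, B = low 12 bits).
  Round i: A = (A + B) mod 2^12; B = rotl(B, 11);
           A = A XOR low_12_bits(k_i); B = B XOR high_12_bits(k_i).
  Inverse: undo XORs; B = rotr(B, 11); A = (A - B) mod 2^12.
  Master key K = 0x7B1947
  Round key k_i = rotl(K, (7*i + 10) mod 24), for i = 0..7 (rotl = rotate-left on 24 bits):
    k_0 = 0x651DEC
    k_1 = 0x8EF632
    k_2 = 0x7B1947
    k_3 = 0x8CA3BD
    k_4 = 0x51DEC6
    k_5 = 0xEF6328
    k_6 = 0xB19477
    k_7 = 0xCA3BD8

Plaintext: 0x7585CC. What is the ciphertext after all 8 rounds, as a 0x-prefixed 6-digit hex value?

0x903F0A

s_0 = plaintext = 0x7585CC
s_1 = Round(s_0, k_0) = 0x0C84B7
s_2 = Round(s_1, k_1) = 0x34D2B4
s_3 = Round(s_2, k_2) = 0xF466EB
s_4 = Round(s_3, k_3) = 0x58C3BF
s_5 = Round(s_4, k_4) = 0x78DCC2
s_6 = Round(s_5, k_5) = 0x767897
s_7 = Round(s_6, k_6) = 0xB89752
s_8 = Round(s_7, k_7) = 0x903F0A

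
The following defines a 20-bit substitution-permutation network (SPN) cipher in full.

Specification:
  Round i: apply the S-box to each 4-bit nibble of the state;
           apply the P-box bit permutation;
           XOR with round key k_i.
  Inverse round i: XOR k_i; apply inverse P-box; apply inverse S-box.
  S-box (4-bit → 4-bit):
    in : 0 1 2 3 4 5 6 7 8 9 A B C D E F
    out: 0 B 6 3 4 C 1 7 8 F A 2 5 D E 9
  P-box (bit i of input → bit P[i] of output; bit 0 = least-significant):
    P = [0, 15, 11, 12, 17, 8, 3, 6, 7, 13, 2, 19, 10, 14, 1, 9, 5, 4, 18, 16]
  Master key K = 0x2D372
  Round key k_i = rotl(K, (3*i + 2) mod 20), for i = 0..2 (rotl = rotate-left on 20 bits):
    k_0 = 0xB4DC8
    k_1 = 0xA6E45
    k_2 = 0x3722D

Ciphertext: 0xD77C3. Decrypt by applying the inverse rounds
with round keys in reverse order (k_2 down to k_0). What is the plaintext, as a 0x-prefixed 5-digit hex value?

0xAEF57

s_0 = ciphertext = 0xD77C3
s_1 = InvRound(s_0, k_2) = 0xCCD90
s_2 = InvRound(s_1, k_1) = 0x28713
s_3 = InvRound(s_2, k_0) = 0xAEF57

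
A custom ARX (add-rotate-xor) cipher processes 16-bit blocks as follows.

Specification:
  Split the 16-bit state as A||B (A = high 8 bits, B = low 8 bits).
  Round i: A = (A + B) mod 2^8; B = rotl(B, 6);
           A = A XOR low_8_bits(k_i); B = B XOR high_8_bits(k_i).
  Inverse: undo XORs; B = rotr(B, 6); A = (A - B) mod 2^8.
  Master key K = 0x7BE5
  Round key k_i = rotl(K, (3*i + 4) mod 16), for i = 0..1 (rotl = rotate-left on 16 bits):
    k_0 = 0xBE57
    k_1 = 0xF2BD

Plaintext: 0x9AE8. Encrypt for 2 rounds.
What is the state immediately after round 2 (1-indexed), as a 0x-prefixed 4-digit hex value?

0xE4D3

s_0 = plaintext = 0x9AE8
s_1 = Round(s_0, k_0) = 0xD584
s_2 = Round(s_1, k_1) = 0xE4D3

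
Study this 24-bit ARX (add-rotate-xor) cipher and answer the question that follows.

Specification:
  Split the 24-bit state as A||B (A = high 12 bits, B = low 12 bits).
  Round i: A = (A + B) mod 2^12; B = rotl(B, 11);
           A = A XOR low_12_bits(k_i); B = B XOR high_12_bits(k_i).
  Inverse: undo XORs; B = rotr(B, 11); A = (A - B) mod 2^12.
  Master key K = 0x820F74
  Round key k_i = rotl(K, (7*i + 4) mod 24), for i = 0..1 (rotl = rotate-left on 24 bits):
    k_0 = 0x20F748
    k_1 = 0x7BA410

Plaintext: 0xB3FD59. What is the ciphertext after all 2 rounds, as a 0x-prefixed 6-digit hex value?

s_0 = plaintext = 0xB3FD59
s_1 = Round(s_0, k_0) = 0xFD0CA3
s_2 = Round(s_1, k_1) = 0x8639EB

0x8639EB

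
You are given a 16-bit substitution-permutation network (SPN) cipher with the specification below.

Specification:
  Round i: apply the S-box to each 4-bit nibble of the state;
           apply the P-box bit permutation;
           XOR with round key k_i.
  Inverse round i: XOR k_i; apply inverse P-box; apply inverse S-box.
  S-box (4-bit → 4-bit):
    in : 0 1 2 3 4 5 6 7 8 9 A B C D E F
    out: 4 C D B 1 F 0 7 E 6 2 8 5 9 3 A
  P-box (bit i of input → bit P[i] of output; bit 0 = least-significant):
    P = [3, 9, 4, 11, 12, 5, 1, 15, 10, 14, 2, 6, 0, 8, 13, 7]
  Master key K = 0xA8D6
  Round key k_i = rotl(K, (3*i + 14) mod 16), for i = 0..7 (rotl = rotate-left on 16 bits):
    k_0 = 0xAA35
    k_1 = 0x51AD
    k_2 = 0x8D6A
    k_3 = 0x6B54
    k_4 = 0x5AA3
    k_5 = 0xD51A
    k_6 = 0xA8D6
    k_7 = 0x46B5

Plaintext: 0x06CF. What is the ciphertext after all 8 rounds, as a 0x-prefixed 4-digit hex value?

s_0 = plaintext = 0x06CF
s_1 = Round(s_0, k_0) = 0x9037
s_2 = Round(s_1, k_1) = 0xE291
s_3 = Round(s_2, k_2) = 0x801D
s_4 = Round(s_3, k_3) = 0xC2DA
s_5 = Round(s_4, k_4) = 0xECE6
s_6 = Round(s_5, k_5) = 0xC03F
s_7 = Round(s_6, k_6) = 0x12F3
s_8 = Round(s_7, k_7) = 0xE859

0xE859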